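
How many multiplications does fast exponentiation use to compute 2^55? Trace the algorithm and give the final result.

Computing 2^55 by squaring (build up from 2^1; each line after the first costs one multiplication):

2^1 = 2
2^2 = (2^1)^2 = 2^2 = 4
2^3 = 2 * 2^2 = 2 * 4 = 8
2^6 = (2^3)^2 = 8^2 = 64
2^12 = (2^6)^2 = 64^2 = 4096
2^13 = 2 * 2^12 = 2 * 4096 = 8192
2^26 = (2^13)^2 = 8192^2 = 67108864
2^27 = 2 * 2^26 = 2 * 67108864 = 134217728
2^54 = (2^27)^2 = 134217728^2 = 18014398509481984
2^55 = 2 * 2^54 = 2 * 18014398509481984 = 36028797018963968

Result: 36028797018963968
Multiplications needed: 9 (9 lines after 2^1)

2^55 = 36028797018963968. Using exponentiation by squaring, this requires 9 multiplications. The key idea: if the exponent is even, square the half-power; if odd, multiply by the base once.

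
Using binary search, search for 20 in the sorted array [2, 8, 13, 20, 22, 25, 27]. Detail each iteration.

Binary search for 20 in [2, 8, 13, 20, 22, 25, 27]:

lo=0, hi=6, mid=3, arr[mid]=20 -> Found target at index 3!

Binary search finds 20 at index 3 after 1 comparisons. The search repeatedly halves the search space by comparing with the middle element.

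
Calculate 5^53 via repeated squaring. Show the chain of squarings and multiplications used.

Computing 5^53 by squaring (build up from 5^1; each line after the first costs one multiplication):

5^1 = 5
5^2 = (5^1)^2 = 5^2 = 25
5^3 = 5 * 5^2 = 5 * 25 = 125
5^6 = (5^3)^2 = 125^2 = 15625
5^12 = (5^6)^2 = 15625^2 = 244140625
5^13 = 5 * 5^12 = 5 * 244140625 = 1220703125
5^26 = (5^13)^2 = 1220703125^2 = 1490116119384765625
5^52 = (5^26)^2 = 1490116119384765625^2 = 2220446049250313080847263336181640625
5^53 = 5 * 5^52 = 5 * 2220446049250313080847263336181640625 = 11102230246251565404236316680908203125

Result: 11102230246251565404236316680908203125
Multiplications needed: 8 (8 lines after 5^1)

5^53 = 11102230246251565404236316680908203125. Using exponentiation by squaring, this requires 8 multiplications. The key idea: if the exponent is even, square the half-power; if odd, multiply by the base once.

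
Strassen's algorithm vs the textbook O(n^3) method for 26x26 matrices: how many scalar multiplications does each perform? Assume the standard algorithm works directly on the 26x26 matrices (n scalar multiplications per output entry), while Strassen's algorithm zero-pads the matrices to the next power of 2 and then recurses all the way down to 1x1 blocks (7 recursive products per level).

Matrix multiplication for 26x26 matrices:

Strassen's algorithm requires power-of-2 dimensions. Pad 26x26 to 32x32 (next power of 2).

Standard algorithm: 26^3 = 17576 multiplications
Strassen's algorithm: 7^(log2(32)) = 7^5 = 16807 multiplications
Savings: 17576 - 16807 = 769 multiplications

Standard: 17576 multiplications (26^3). Strassen: 16807 multiplications (7^5, after padding to 32x32). Strassen reduces 8 recursive multiplications to 7 at each level.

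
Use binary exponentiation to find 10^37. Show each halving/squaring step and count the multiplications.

Computing 10^37 by squaring (build up from 10^1; each line after the first costs one multiplication):

10^1 = 10
10^2 = (10^1)^2 = 10^2 = 100
10^4 = (10^2)^2 = 100^2 = 10000
10^8 = (10^4)^2 = 10000^2 = 100000000
10^9 = 10 * 10^8 = 10 * 100000000 = 1000000000
10^18 = (10^9)^2 = 1000000000^2 = 1000000000000000000
10^36 = (10^18)^2 = 1000000000000000000^2 = 1000000000000000000000000000000000000
10^37 = 10 * 10^36 = 10 * 1000000000000000000000000000000000000 = 10000000000000000000000000000000000000

Result: 10000000000000000000000000000000000000
Multiplications needed: 7 (7 lines after 10^1)

10^37 = 10000000000000000000000000000000000000. Using exponentiation by squaring, this requires 7 multiplications. The key idea: if the exponent is even, square the half-power; if odd, multiply by the base once.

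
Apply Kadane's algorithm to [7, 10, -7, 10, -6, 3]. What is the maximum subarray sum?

Using Kadane's algorithm on [7, 10, -7, 10, -6, 3]:

Scanning through the array:
Position 1 (value 10): max_ending_here = 17, max_so_far = 17
Position 2 (value -7): max_ending_here = 10, max_so_far = 17
Position 3 (value 10): max_ending_here = 20, max_so_far = 20
Position 4 (value -6): max_ending_here = 14, max_so_far = 20
Position 5 (value 3): max_ending_here = 17, max_so_far = 20

Maximum subarray: [7, 10, -7, 10]
Maximum sum: 20

The maximum subarray is [7, 10, -7, 10] with sum 20. This subarray runs from index 0 to index 3.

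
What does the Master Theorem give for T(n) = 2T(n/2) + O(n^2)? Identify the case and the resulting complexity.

Master Theorem for T(n) = 2T(n/2) + O(n^2):

a = 2, b = 2, c = 2
log_b(a) = log_2(2) = 1.0000

Case 3: c = 2 > log_2(2) = 1.0000
T(n) = O(n^2) = O(n^2)

For T(n) = 2T(n/2) + O(n^2): log_2(2) = 1.0000. This is Case 3 of the Master Theorem (c > log_b(a), work dominated by root), giving O(n^2).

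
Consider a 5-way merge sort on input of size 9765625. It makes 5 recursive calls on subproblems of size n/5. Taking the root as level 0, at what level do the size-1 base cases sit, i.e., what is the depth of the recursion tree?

For divide and conquer with division factor 5:

Problem sizes at each level:
Level 0: 9765625
Level 1: 1953125
Level 2: 390625
Level 3: 78125
Level 4: 15625
Level 5: 3125
Level 6: 625
Level 7: 125
Level 8: 25
Level 9: 5
Level 10: 1

The root is level 0 and the size-1 base case is level 10 (the tree spans levels 0 through 10, i.e. 11 levels counting the root), so the depth is the number of divisions: log_5(9765625) = 10

The recursion tree depth is log_5(9765625) = 10. At each level, the problem size is divided by 5, so it takes 10 divisions to reduce to a base case of size 1. The algorithm makes 5 recursive calls at each level.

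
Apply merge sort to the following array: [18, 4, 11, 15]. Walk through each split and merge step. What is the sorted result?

Merge sort trace:

Split: [18, 4, 11, 15] -> [18, 4] and [11, 15]
  Split: [18, 4] -> [18] and [4]
  Merge: [18] + [4] -> [4, 18]
  Split: [11, 15] -> [11] and [15]
  Merge: [11] + [15] -> [11, 15]
Merge: [4, 18] + [11, 15] -> [4, 11, 15, 18]

Final sorted array: [4, 11, 15, 18]

The merge sort proceeds by recursively splitting the array and merging sorted halves.
After all merges, the sorted array is [4, 11, 15, 18].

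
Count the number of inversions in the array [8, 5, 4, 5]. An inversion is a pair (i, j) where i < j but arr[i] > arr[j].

Finding inversions in [8, 5, 4, 5]:

(0, 1): arr[0]=8 > arr[1]=5
(0, 2): arr[0]=8 > arr[2]=4
(0, 3): arr[0]=8 > arr[3]=5
(1, 2): arr[1]=5 > arr[2]=4

Total inversions: 4

The array has 4 inversion(s): (0,1), (0,2), (0,3), (1,2). Each pair (i,j) satisfies i < j and arr[i] > arr[j].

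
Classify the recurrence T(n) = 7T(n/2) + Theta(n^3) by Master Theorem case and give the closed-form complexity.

Master Theorem for T(n) = 7T(n/2) + O(n^3):

a = 7, b = 2, c = 3
log_b(a) = log_2(7) = 2.8074

Case 3: c = 3 > log_2(7) = 2.8074
T(n) = O(n^3) = O(n^3)

For T(n) = 7T(n/2) + O(n^3): log_2(7) = 2.8074. This is Case 3 of the Master Theorem (c > log_b(a), work dominated by root), giving O(n^3).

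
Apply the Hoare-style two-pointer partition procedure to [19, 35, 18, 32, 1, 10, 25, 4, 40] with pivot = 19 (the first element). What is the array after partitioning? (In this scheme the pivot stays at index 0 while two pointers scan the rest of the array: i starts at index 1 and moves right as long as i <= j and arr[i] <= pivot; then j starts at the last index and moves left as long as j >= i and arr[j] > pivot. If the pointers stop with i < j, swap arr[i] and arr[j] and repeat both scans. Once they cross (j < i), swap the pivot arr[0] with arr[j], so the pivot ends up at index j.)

Hoare-style two-pointer partition with pivot = 19:

Initial array: [19, 35, 18, 32, 1, 10, 25, 4, 40]

Pointers start at i = 1, j = 8.
i stops at index 1 (arr[1]=35 > 19), j stops at index 7 (arr[7]=4 <= 19): swap arr[1] and arr[7], array becomes [19, 4, 18, 32, 1, 10, 25, 35, 40]
i stops at index 3 (arr[3]=32 > 19), j stops at index 5 (arr[5]=10 <= 19): swap arr[3] and arr[5], array becomes [19, 4, 18, 10, 1, 32, 25, 35, 40]
i ends at 5, j ends at 4: the pointers have crossed (j < i), so scanning stops.

Swap pivot arr[0] with arr[4] to place pivot at position 4: [1, 4, 18, 10, 19, 32, 25, 35, 40]
Pivot position: 4

After partitioning with pivot 19, the array becomes [1, 4, 18, 10, 19, 32, 25, 35, 40]. The pivot is placed at index 4. All elements to the left of the pivot are <= 19, and all elements to the right are > 19.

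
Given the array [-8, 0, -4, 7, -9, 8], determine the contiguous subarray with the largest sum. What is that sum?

Using Kadane's algorithm on [-8, 0, -4, 7, -9, 8]:

Scanning through the array:
Position 1 (value 0): max_ending_here = 0, max_so_far = 0
Position 2 (value -4): max_ending_here = -4, max_so_far = 0
Position 3 (value 7): max_ending_here = 7, max_so_far = 7
Position 4 (value -9): max_ending_here = -2, max_so_far = 7
Position 5 (value 8): max_ending_here = 8, max_so_far = 8

Maximum subarray: [8]
Maximum sum: 8

The maximum subarray is [8] with sum 8. This subarray runs from index 5 to index 5.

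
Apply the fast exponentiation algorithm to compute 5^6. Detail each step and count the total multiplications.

Computing 5^6 by squaring (build up from 5^1; each line after the first costs one multiplication):

5^1 = 5
5^2 = (5^1)^2 = 5^2 = 25
5^3 = 5 * 5^2 = 5 * 25 = 125
5^6 = (5^3)^2 = 125^2 = 15625

Result: 15625
Multiplications needed: 3 (3 lines after 5^1)

5^6 = 15625. Using exponentiation by squaring, this requires 3 multiplications. The key idea: if the exponent is even, square the half-power; if odd, multiply by the base once.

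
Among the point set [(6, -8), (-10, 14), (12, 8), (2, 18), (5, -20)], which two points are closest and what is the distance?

Computing all pairwise distances among 5 points:

d((6, -8), (-10, 14)) = 27.2029
d((6, -8), (12, 8)) = 17.088
d((6, -8), (2, 18)) = 26.3059
d((6, -8), (5, -20)) = 12.0416 <-- minimum
d((-10, 14), (12, 8)) = 22.8035
d((-10, 14), (2, 18)) = 12.6491
d((-10, 14), (5, -20)) = 37.1618
d((12, 8), (2, 18)) = 14.1421
d((12, 8), (5, -20)) = 28.8617
d((2, 18), (5, -20)) = 38.1182

Closest pair: (6, -8) and (5, -20) with distance 12.0416

The closest pair is (6, -8) and (5, -20) with Euclidean distance 12.0416. For 5 points, brute-force pairwise comparison is shown above. For large n, the divide-and-conquer algorithm (sort by x, recurse on halves, check the dividing strip) achieves O(n log n).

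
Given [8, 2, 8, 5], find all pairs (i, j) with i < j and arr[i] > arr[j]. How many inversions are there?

Finding inversions in [8, 2, 8, 5]:

(0, 1): arr[0]=8 > arr[1]=2
(0, 3): arr[0]=8 > arr[3]=5
(2, 3): arr[2]=8 > arr[3]=5

Total inversions: 3

The array has 3 inversion(s): (0,1), (0,3), (2,3). Each pair (i,j) satisfies i < j and arr[i] > arr[j].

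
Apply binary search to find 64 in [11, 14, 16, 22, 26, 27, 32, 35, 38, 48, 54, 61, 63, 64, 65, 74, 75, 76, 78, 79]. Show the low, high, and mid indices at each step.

Binary search for 64 in [11, 14, 16, 22, 26, 27, 32, 35, 38, 48, 54, 61, 63, 64, 65, 74, 75, 76, 78, 79]:

lo=0, hi=19, mid=9, arr[mid]=48 -> 48 < 64, search right half
lo=10, hi=19, mid=14, arr[mid]=65 -> 65 > 64, search left half
lo=10, hi=13, mid=11, arr[mid]=61 -> 61 < 64, search right half
lo=12, hi=13, mid=12, arr[mid]=63 -> 63 < 64, search right half
lo=13, hi=13, mid=13, arr[mid]=64 -> Found target at index 13!

Binary search finds 64 at index 13 after 5 comparisons. The search repeatedly halves the search space by comparing with the middle element.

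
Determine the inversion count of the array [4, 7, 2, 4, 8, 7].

Finding inversions in [4, 7, 2, 4, 8, 7]:

(0, 2): arr[0]=4 > arr[2]=2
(1, 2): arr[1]=7 > arr[2]=2
(1, 3): arr[1]=7 > arr[3]=4
(4, 5): arr[4]=8 > arr[5]=7

Total inversions: 4

The array has 4 inversion(s): (0,2), (1,2), (1,3), (4,5). Each pair (i,j) satisfies i < j and arr[i] > arr[j].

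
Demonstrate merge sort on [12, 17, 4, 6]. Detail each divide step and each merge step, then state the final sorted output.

Merge sort trace:

Split: [12, 17, 4, 6] -> [12, 17] and [4, 6]
  Split: [12, 17] -> [12] and [17]
  Merge: [12] + [17] -> [12, 17]
  Split: [4, 6] -> [4] and [6]
  Merge: [4] + [6] -> [4, 6]
Merge: [12, 17] + [4, 6] -> [4, 6, 12, 17]

Final sorted array: [4, 6, 12, 17]

The merge sort proceeds by recursively splitting the array and merging sorted halves.
After all merges, the sorted array is [4, 6, 12, 17].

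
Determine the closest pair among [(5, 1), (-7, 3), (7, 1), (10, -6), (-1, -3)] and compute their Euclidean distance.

Computing all pairwise distances among 5 points:

d((5, 1), (-7, 3)) = 12.1655
d((5, 1), (7, 1)) = 2.0 <-- minimum
d((5, 1), (10, -6)) = 8.6023
d((5, 1), (-1, -3)) = 7.2111
d((-7, 3), (7, 1)) = 14.1421
d((-7, 3), (10, -6)) = 19.2354
d((-7, 3), (-1, -3)) = 8.4853
d((7, 1), (10, -6)) = 7.6158
d((7, 1), (-1, -3)) = 8.9443
d((10, -6), (-1, -3)) = 11.4018

Closest pair: (5, 1) and (7, 1) with distance 2.0

The closest pair is (5, 1) and (7, 1) with Euclidean distance 2.0. For 5 points, brute-force pairwise comparison is shown above. For large n, the divide-and-conquer algorithm (sort by x, recurse on halves, check the dividing strip) achieves O(n log n).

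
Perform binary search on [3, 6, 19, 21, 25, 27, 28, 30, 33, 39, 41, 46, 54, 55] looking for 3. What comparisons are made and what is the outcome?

Binary search for 3 in [3, 6, 19, 21, 25, 27, 28, 30, 33, 39, 41, 46, 54, 55]:

lo=0, hi=13, mid=6, arr[mid]=28 -> 28 > 3, search left half
lo=0, hi=5, mid=2, arr[mid]=19 -> 19 > 3, search left half
lo=0, hi=1, mid=0, arr[mid]=3 -> Found target at index 0!

Binary search finds 3 at index 0 after 3 comparisons. The search repeatedly halves the search space by comparing with the middle element.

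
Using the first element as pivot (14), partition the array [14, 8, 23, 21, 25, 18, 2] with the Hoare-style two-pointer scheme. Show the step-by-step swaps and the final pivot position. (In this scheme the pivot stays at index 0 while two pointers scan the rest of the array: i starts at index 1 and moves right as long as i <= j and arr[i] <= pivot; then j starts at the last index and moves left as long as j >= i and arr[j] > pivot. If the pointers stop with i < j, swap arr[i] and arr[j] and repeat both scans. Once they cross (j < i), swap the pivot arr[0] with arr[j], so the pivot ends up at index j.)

Hoare-style two-pointer partition with pivot = 14:

Initial array: [14, 8, 23, 21, 25, 18, 2]

Pointers start at i = 1, j = 6.
i stops at index 2 (arr[2]=23 > 14), j stops at index 6 (arr[6]=2 <= 14): swap arr[2] and arr[6], array becomes [14, 8, 2, 21, 25, 18, 23]
i ends at 3, j ends at 2: the pointers have crossed (j < i), so scanning stops.

Swap pivot arr[0] with arr[2] to place pivot at position 2: [2, 8, 14, 21, 25, 18, 23]
Pivot position: 2

After partitioning with pivot 14, the array becomes [2, 8, 14, 21, 25, 18, 23]. The pivot is placed at index 2. All elements to the left of the pivot are <= 14, and all elements to the right are > 14.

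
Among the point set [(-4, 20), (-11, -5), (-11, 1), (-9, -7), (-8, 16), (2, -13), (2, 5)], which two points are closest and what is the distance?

Computing all pairwise distances among 7 points:

d((-4, 20), (-11, -5)) = 25.9615
d((-4, 20), (-11, 1)) = 20.2485
d((-4, 20), (-9, -7)) = 27.4591
d((-4, 20), (-8, 16)) = 5.6569
d((-4, 20), (2, -13)) = 33.541
d((-4, 20), (2, 5)) = 16.1555
d((-11, -5), (-11, 1)) = 6.0
d((-11, -5), (-9, -7)) = 2.8284 <-- minimum
d((-11, -5), (-8, 16)) = 21.2132
d((-11, -5), (2, -13)) = 15.2643
d((-11, -5), (2, 5)) = 16.4012
d((-11, 1), (-9, -7)) = 8.2462
d((-11, 1), (-8, 16)) = 15.2971
d((-11, 1), (2, -13)) = 19.105
d((-11, 1), (2, 5)) = 13.6015
d((-9, -7), (-8, 16)) = 23.0217
d((-9, -7), (2, -13)) = 12.53
d((-9, -7), (2, 5)) = 16.2788
d((-8, 16), (2, -13)) = 30.6757
d((-8, 16), (2, 5)) = 14.8661
d((2, -13), (2, 5)) = 18.0

Closest pair: (-11, -5) and (-9, -7) with distance 2.8284

The closest pair is (-11, -5) and (-9, -7) with Euclidean distance 2.8284. For 7 points, brute-force pairwise comparison is shown above. For large n, the divide-and-conquer algorithm (sort by x, recurse on halves, check the dividing strip) achieves O(n log n).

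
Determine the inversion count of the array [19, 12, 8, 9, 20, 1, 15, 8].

Finding inversions in [19, 12, 8, 9, 20, 1, 15, 8]:

(0, 1): arr[0]=19 > arr[1]=12
(0, 2): arr[0]=19 > arr[2]=8
(0, 3): arr[0]=19 > arr[3]=9
(0, 5): arr[0]=19 > arr[5]=1
(0, 6): arr[0]=19 > arr[6]=15
(0, 7): arr[0]=19 > arr[7]=8
(1, 2): arr[1]=12 > arr[2]=8
(1, 3): arr[1]=12 > arr[3]=9
(1, 5): arr[1]=12 > arr[5]=1
(1, 7): arr[1]=12 > arr[7]=8
(2, 5): arr[2]=8 > arr[5]=1
(3, 5): arr[3]=9 > arr[5]=1
(3, 7): arr[3]=9 > arr[7]=8
(4, 5): arr[4]=20 > arr[5]=1
(4, 6): arr[4]=20 > arr[6]=15
(4, 7): arr[4]=20 > arr[7]=8
(6, 7): arr[6]=15 > arr[7]=8

Total inversions: 17

The array has 17 inversion(s): (0,1), (0,2), (0,3), (0,5), (0,6), (0,7), (1,2), (1,3), (1,5), (1,7), (2,5), (3,5), (3,7), (4,5), (4,6), (4,7), (6,7). Each pair (i,j) satisfies i < j and arr[i] > arr[j].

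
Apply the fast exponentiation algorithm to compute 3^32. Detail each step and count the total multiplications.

Computing 3^32 by squaring (build up from 3^1; each line after the first costs one multiplication):

3^1 = 3
3^2 = (3^1)^2 = 3^2 = 9
3^4 = (3^2)^2 = 9^2 = 81
3^8 = (3^4)^2 = 81^2 = 6561
3^16 = (3^8)^2 = 6561^2 = 43046721
3^32 = (3^16)^2 = 43046721^2 = 1853020188851841

Result: 1853020188851841
Multiplications needed: 5 (5 lines after 3^1)

3^32 = 1853020188851841. Using exponentiation by squaring, this requires 5 multiplications. The key idea: if the exponent is even, square the half-power; if odd, multiply by the base once.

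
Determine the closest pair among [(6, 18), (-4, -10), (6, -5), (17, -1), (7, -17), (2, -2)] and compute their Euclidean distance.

Computing all pairwise distances among 6 points:

d((6, 18), (-4, -10)) = 29.7321
d((6, 18), (6, -5)) = 23.0
d((6, 18), (17, -1)) = 21.9545
d((6, 18), (7, -17)) = 35.0143
d((6, 18), (2, -2)) = 20.3961
d((-4, -10), (6, -5)) = 11.1803
d((-4, -10), (17, -1)) = 22.8473
d((-4, -10), (7, -17)) = 13.0384
d((-4, -10), (2, -2)) = 10.0
d((6, -5), (17, -1)) = 11.7047
d((6, -5), (7, -17)) = 12.0416
d((6, -5), (2, -2)) = 5.0 <-- minimum
d((17, -1), (7, -17)) = 18.868
d((17, -1), (2, -2)) = 15.0333
d((7, -17), (2, -2)) = 15.8114

Closest pair: (6, -5) and (2, -2) with distance 5.0

The closest pair is (6, -5) and (2, -2) with Euclidean distance 5.0. For 6 points, brute-force pairwise comparison is shown above. For large n, the divide-and-conquer algorithm (sort by x, recurse on halves, check the dividing strip) achieves O(n log n).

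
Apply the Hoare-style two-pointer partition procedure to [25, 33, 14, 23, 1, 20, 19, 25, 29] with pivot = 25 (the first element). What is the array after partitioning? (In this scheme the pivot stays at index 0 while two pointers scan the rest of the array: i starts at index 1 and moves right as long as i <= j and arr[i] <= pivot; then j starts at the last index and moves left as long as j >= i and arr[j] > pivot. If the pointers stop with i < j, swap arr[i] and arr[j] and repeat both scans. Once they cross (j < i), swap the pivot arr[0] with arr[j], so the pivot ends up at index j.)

Hoare-style two-pointer partition with pivot = 25:

Initial array: [25, 33, 14, 23, 1, 20, 19, 25, 29]

Pointers start at i = 1, j = 8.
i stops at index 1 (arr[1]=33 > 25), j stops at index 7 (arr[7]=25 <= 25): swap arr[1] and arr[7], array becomes [25, 25, 14, 23, 1, 20, 19, 33, 29]
i ends at 7, j ends at 6: the pointers have crossed (j < i), so scanning stops.

Swap pivot arr[0] with arr[6] to place pivot at position 6: [19, 25, 14, 23, 1, 20, 25, 33, 29]
Pivot position: 6

After partitioning with pivot 25, the array becomes [19, 25, 14, 23, 1, 20, 25, 33, 29]. The pivot is placed at index 6. All elements to the left of the pivot are <= 25, and all elements to the right are > 25.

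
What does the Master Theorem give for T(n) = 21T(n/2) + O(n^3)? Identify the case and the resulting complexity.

Master Theorem for T(n) = 21T(n/2) + O(n^3):

a = 21, b = 2, c = 3
log_b(a) = log_2(21) = 4.3923

Case 1: c = 3 < log_2(21) = 4.3923
T(n) = O(n^(log_2 21))

For T(n) = 21T(n/2) + O(n^3): log_2(21) = 4.3923. This is Case 1 of the Master Theorem (c < log_b(a), work dominated by leaves), giving O(n^(log_2 21)).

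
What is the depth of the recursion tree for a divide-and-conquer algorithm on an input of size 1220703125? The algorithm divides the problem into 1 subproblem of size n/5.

For divide and conquer with division factor 5:

Problem sizes at each level:
Level 0: 1220703125
Level 1: 244140625
Level 2: 48828125
Level 3: 9765625
Level 4: 1953125
Level 5: 390625
Level 6: 78125
Level 7: 15625
Level 8: 3125
Level 9: 625
Level 10: 125
Level 11: 25
Level 12: 5
Level 13: 1

The root is level 0 and the size-1 base case is level 13 (the tree spans levels 0 through 13, i.e. 14 levels counting the root), so the depth is the number of divisions: log_5(1220703125) = 13

The recursion tree depth is log_5(1220703125) = 13. At each level, the problem size is divided by 5, so it takes 13 divisions to reduce to a base case of size 1. The algorithm makes 1 recursive call at each level.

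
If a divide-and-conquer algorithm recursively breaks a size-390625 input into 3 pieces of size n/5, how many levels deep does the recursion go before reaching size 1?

For divide and conquer with division factor 5:

Problem sizes at each level:
Level 0: 390625
Level 1: 78125
Level 2: 15625
Level 3: 3125
Level 4: 625
Level 5: 125
Level 6: 25
Level 7: 5
Level 8: 1

The root is level 0 and the size-1 base case is level 8 (the tree spans levels 0 through 8, i.e. 9 levels counting the root), so the depth is the number of divisions: log_5(390625) = 8

The recursion tree depth is log_5(390625) = 8. At each level, the problem size is divided by 5, so it takes 8 divisions to reduce to a base case of size 1. The algorithm makes 3 recursive calls at each level.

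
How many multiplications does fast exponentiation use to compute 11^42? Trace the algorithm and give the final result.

Computing 11^42 by squaring (build up from 11^1; each line after the first costs one multiplication):

11^1 = 11
11^2 = (11^1)^2 = 11^2 = 121
11^4 = (11^2)^2 = 121^2 = 14641
11^5 = 11 * 11^4 = 11 * 14641 = 161051
11^10 = (11^5)^2 = 161051^2 = 25937424601
11^20 = (11^10)^2 = 25937424601^2 = 672749994932560009201
11^21 = 11 * 11^20 = 11 * 672749994932560009201 = 7400249944258160101211
11^42 = (11^21)^2 = 7400249944258160101211^2 = 54763699237492901685126120802225273763666521

Result: 54763699237492901685126120802225273763666521
Multiplications needed: 7 (7 lines after 11^1)

11^42 = 54763699237492901685126120802225273763666521. Using exponentiation by squaring, this requires 7 multiplications. The key idea: if the exponent is even, square the half-power; if odd, multiply by the base once.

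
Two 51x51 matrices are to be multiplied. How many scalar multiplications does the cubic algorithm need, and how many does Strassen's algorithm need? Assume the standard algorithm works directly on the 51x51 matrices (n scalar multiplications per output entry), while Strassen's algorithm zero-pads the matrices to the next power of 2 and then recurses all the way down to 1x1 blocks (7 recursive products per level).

Matrix multiplication for 51x51 matrices:

Strassen's algorithm requires power-of-2 dimensions. Pad 51x51 to 64x64 (next power of 2).

Standard algorithm: 51^3 = 132651 multiplications
Strassen's algorithm: 7^(log2(64)) = 7^6 = 117649 multiplications
Savings: 132651 - 117649 = 15002 multiplications

Standard: 132651 multiplications (51^3). Strassen: 117649 multiplications (7^6, after padding to 64x64). Strassen reduces 8 recursive multiplications to 7 at each level.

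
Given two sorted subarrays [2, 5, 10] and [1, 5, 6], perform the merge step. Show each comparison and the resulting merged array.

Merging process:

Compare 2 vs 1: take 1 from right. Merged: [1]
Compare 2 vs 5: take 2 from left. Merged: [1, 2]
Compare 5 vs 5: take 5 from left. Merged: [1, 2, 5]
Compare 10 vs 5: take 5 from right. Merged: [1, 2, 5, 5]
Compare 10 vs 6: take 6 from right. Merged: [1, 2, 5, 5, 6]
Append remaining from left: [10]. Merged: [1, 2, 5, 5, 6, 10]

Final merged array: [1, 2, 5, 5, 6, 10]
Total comparisons: 5

The merged array is [1, 2, 5, 5, 6, 10], requiring 5 comparisons. The merge step runs in O(n) time where n is the total number of elements.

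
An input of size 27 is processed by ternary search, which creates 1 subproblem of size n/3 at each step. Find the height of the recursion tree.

For divide and conquer with division factor 3:

Problem sizes at each level:
Level 0: 27
Level 1: 9
Level 2: 3
Level 3: 1

The root is level 0 and the size-1 base case is level 3 (the tree spans levels 0 through 3, i.e. 4 levels counting the root), so the depth is the number of divisions: log_3(27) = 3

The recursion tree depth is log_3(27) = 3. At each level, the problem size is divided by 3, so it takes 3 divisions to reduce to a base case of size 1. The algorithm makes 1 recursive call at each level.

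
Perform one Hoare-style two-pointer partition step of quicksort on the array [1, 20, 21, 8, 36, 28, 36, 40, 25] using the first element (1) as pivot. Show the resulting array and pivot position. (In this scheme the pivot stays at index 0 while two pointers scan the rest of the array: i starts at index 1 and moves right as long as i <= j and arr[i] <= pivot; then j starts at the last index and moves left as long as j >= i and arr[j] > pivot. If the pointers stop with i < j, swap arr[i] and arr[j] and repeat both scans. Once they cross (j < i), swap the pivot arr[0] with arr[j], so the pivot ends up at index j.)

Hoare-style two-pointer partition with pivot = 1:

Initial array: [1, 20, 21, 8, 36, 28, 36, 40, 25]

Pointers start at i = 1, j = 8.
i ends at 1, j ends at 0: the pointers have crossed (j < i), so scanning stops.

j = 0, so swapping arr[0] with arr[j] leaves the pivot at position 0: [1, 20, 21, 8, 36, 28, 36, 40, 25]
Pivot position: 0

After partitioning with pivot 1, the array becomes [1, 20, 21, 8, 36, 28, 36, 40, 25]. The pivot is placed at index 0. All elements to the left of the pivot are <= 1, and all elements to the right are > 1.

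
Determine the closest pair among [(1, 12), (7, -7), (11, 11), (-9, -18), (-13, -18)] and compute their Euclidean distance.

Computing all pairwise distances among 5 points:

d((1, 12), (7, -7)) = 19.9249
d((1, 12), (11, 11)) = 10.0499
d((1, 12), (-9, -18)) = 31.6228
d((1, 12), (-13, -18)) = 33.1059
d((7, -7), (11, 11)) = 18.4391
d((7, -7), (-9, -18)) = 19.4165
d((7, -7), (-13, -18)) = 22.8254
d((11, 11), (-9, -18)) = 35.2278
d((11, 11), (-13, -18)) = 37.6431
d((-9, -18), (-13, -18)) = 4.0 <-- minimum

Closest pair: (-9, -18) and (-13, -18) with distance 4.0

The closest pair is (-9, -18) and (-13, -18) with Euclidean distance 4.0. For 5 points, brute-force pairwise comparison is shown above. For large n, the divide-and-conquer algorithm (sort by x, recurse on halves, check the dividing strip) achieves O(n log n).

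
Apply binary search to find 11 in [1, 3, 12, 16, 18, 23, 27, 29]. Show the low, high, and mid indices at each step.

Binary search for 11 in [1, 3, 12, 16, 18, 23, 27, 29]:

lo=0, hi=7, mid=3, arr[mid]=16 -> 16 > 11, search left half
lo=0, hi=2, mid=1, arr[mid]=3 -> 3 < 11, search right half
lo=2, hi=2, mid=2, arr[mid]=12 -> 12 > 11, search left half
lo=2 > hi=1, target 11 not found

Binary search determines that 11 is not in the array after 3 comparisons. The search space was exhausted without finding the target.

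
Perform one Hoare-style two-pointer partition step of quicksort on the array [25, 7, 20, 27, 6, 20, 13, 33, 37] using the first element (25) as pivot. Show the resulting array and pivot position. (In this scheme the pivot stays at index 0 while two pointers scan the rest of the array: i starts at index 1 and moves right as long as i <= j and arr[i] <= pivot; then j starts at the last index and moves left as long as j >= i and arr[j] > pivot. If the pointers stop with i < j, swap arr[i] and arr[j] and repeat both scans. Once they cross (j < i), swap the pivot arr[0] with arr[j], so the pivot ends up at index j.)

Hoare-style two-pointer partition with pivot = 25:

Initial array: [25, 7, 20, 27, 6, 20, 13, 33, 37]

Pointers start at i = 1, j = 8.
i stops at index 3 (arr[3]=27 > 25), j stops at index 6 (arr[6]=13 <= 25): swap arr[3] and arr[6], array becomes [25, 7, 20, 13, 6, 20, 27, 33, 37]
i ends at 6, j ends at 5: the pointers have crossed (j < i), so scanning stops.

Swap pivot arr[0] with arr[5] to place pivot at position 5: [20, 7, 20, 13, 6, 25, 27, 33, 37]
Pivot position: 5

After partitioning with pivot 25, the array becomes [20, 7, 20, 13, 6, 25, 27, 33, 37]. The pivot is placed at index 5. All elements to the left of the pivot are <= 25, and all elements to the right are > 25.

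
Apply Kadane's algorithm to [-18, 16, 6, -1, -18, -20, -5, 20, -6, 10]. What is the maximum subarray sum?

Using Kadane's algorithm on [-18, 16, 6, -1, -18, -20, -5, 20, -6, 10]:

Scanning through the array:
Position 1 (value 16): max_ending_here = 16, max_so_far = 16
Position 2 (value 6): max_ending_here = 22, max_so_far = 22
Position 3 (value -1): max_ending_here = 21, max_so_far = 22
Position 4 (value -18): max_ending_here = 3, max_so_far = 22
Position 5 (value -20): max_ending_here = -17, max_so_far = 22
Position 6 (value -5): max_ending_here = -5, max_so_far = 22
Position 7 (value 20): max_ending_here = 20, max_so_far = 22
Position 8 (value -6): max_ending_here = 14, max_so_far = 22
Position 9 (value 10): max_ending_here = 24, max_so_far = 24

Maximum subarray: [20, -6, 10]
Maximum sum: 24

The maximum subarray is [20, -6, 10] with sum 24. This subarray runs from index 7 to index 9.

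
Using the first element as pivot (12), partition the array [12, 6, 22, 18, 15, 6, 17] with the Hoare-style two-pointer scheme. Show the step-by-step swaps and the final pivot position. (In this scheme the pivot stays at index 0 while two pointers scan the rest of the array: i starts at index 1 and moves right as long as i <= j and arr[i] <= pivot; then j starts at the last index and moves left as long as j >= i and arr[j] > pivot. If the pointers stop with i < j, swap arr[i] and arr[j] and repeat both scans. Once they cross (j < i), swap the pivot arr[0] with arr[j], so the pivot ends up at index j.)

Hoare-style two-pointer partition with pivot = 12:

Initial array: [12, 6, 22, 18, 15, 6, 17]

Pointers start at i = 1, j = 6.
i stops at index 2 (arr[2]=22 > 12), j stops at index 5 (arr[5]=6 <= 12): swap arr[2] and arr[5], array becomes [12, 6, 6, 18, 15, 22, 17]
i ends at 3, j ends at 2: the pointers have crossed (j < i), so scanning stops.

Swap pivot arr[0] with arr[2] to place pivot at position 2: [6, 6, 12, 18, 15, 22, 17]
Pivot position: 2

After partitioning with pivot 12, the array becomes [6, 6, 12, 18, 15, 22, 17]. The pivot is placed at index 2. All elements to the left of the pivot are <= 12, and all elements to the right are > 12.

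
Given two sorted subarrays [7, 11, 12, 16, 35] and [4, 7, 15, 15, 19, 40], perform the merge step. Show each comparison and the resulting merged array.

Merging process:

Compare 7 vs 4: take 4 from right. Merged: [4]
Compare 7 vs 7: take 7 from left. Merged: [4, 7]
Compare 11 vs 7: take 7 from right. Merged: [4, 7, 7]
Compare 11 vs 15: take 11 from left. Merged: [4, 7, 7, 11]
Compare 12 vs 15: take 12 from left. Merged: [4, 7, 7, 11, 12]
Compare 16 vs 15: take 15 from right. Merged: [4, 7, 7, 11, 12, 15]
Compare 16 vs 15: take 15 from right. Merged: [4, 7, 7, 11, 12, 15, 15]
Compare 16 vs 19: take 16 from left. Merged: [4, 7, 7, 11, 12, 15, 15, 16]
Compare 35 vs 19: take 19 from right. Merged: [4, 7, 7, 11, 12, 15, 15, 16, 19]
Compare 35 vs 40: take 35 from left. Merged: [4, 7, 7, 11, 12, 15, 15, 16, 19, 35]
Append remaining from right: [40]. Merged: [4, 7, 7, 11, 12, 15, 15, 16, 19, 35, 40]

Final merged array: [4, 7, 7, 11, 12, 15, 15, 16, 19, 35, 40]
Total comparisons: 10

The merged array is [4, 7, 7, 11, 12, 15, 15, 16, 19, 35, 40], requiring 10 comparisons. The merge step runs in O(n) time where n is the total number of elements.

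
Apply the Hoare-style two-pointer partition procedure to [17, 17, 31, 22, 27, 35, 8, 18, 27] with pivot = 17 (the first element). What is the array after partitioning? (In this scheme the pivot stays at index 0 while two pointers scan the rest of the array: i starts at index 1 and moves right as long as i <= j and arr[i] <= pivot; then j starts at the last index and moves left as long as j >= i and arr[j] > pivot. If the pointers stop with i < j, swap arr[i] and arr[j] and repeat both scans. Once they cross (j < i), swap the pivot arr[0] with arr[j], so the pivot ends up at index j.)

Hoare-style two-pointer partition with pivot = 17:

Initial array: [17, 17, 31, 22, 27, 35, 8, 18, 27]

Pointers start at i = 1, j = 8.
i stops at index 2 (arr[2]=31 > 17), j stops at index 6 (arr[6]=8 <= 17): swap arr[2] and arr[6], array becomes [17, 17, 8, 22, 27, 35, 31, 18, 27]
i ends at 3, j ends at 2: the pointers have crossed (j < i), so scanning stops.

Swap pivot arr[0] with arr[2] to place pivot at position 2: [8, 17, 17, 22, 27, 35, 31, 18, 27]
Pivot position: 2

After partitioning with pivot 17, the array becomes [8, 17, 17, 22, 27, 35, 31, 18, 27]. The pivot is placed at index 2. All elements to the left of the pivot are <= 17, and all elements to the right are > 17.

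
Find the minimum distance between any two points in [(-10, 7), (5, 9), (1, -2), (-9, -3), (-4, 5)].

Computing all pairwise distances among 5 points:

d((-10, 7), (5, 9)) = 15.1327
d((-10, 7), (1, -2)) = 14.2127
d((-10, 7), (-9, -3)) = 10.0499
d((-10, 7), (-4, 5)) = 6.3246 <-- minimum
d((5, 9), (1, -2)) = 11.7047
d((5, 9), (-9, -3)) = 18.4391
d((5, 9), (-4, 5)) = 9.8489
d((1, -2), (-9, -3)) = 10.0499
d((1, -2), (-4, 5)) = 8.6023
d((-9, -3), (-4, 5)) = 9.434

Closest pair: (-10, 7) and (-4, 5) with distance 6.3246

The closest pair is (-10, 7) and (-4, 5) with Euclidean distance 6.3246. For 5 points, brute-force pairwise comparison is shown above. For large n, the divide-and-conquer algorithm (sort by x, recurse on halves, check the dividing strip) achieves O(n log n).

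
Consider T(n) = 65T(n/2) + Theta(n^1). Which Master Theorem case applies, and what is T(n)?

Master Theorem for T(n) = 65T(n/2) + O(n^1):

a = 65, b = 2, c = 1
log_b(a) = log_2(65) = 6.0224

Case 1: c = 1 < log_2(65) = 6.0224
T(n) = O(n^(log_2 65))

For T(n) = 65T(n/2) + O(n^1): log_2(65) = 6.0224. This is Case 1 of the Master Theorem (c < log_b(a), work dominated by leaves), giving O(n^(log_2 65)).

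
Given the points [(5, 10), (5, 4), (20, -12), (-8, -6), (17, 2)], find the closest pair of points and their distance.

Computing all pairwise distances among 5 points:

d((5, 10), (5, 4)) = 6.0 <-- minimum
d((5, 10), (20, -12)) = 26.6271
d((5, 10), (-8, -6)) = 20.6155
d((5, 10), (17, 2)) = 14.4222
d((5, 4), (20, -12)) = 21.9317
d((5, 4), (-8, -6)) = 16.4012
d((5, 4), (17, 2)) = 12.1655
d((20, -12), (-8, -6)) = 28.6356
d((20, -12), (17, 2)) = 14.3178
d((-8, -6), (17, 2)) = 26.2488

Closest pair: (5, 10) and (5, 4) with distance 6.0

The closest pair is (5, 10) and (5, 4) with Euclidean distance 6.0. For 5 points, brute-force pairwise comparison is shown above. For large n, the divide-and-conquer algorithm (sort by x, recurse on halves, check the dividing strip) achieves O(n log n).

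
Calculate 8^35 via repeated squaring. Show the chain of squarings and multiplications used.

Computing 8^35 by squaring (build up from 8^1; each line after the first costs one multiplication):

8^1 = 8
8^2 = (8^1)^2 = 8^2 = 64
8^4 = (8^2)^2 = 64^2 = 4096
8^8 = (8^4)^2 = 4096^2 = 16777216
8^16 = (8^8)^2 = 16777216^2 = 281474976710656
8^17 = 8 * 8^16 = 8 * 281474976710656 = 2251799813685248
8^34 = (8^17)^2 = 2251799813685248^2 = 5070602400912917605986812821504
8^35 = 8 * 8^34 = 8 * 5070602400912917605986812821504 = 40564819207303340847894502572032

Result: 40564819207303340847894502572032
Multiplications needed: 7 (7 lines after 8^1)

8^35 = 40564819207303340847894502572032. Using exponentiation by squaring, this requires 7 multiplications. The key idea: if the exponent is even, square the half-power; if odd, multiply by the base once.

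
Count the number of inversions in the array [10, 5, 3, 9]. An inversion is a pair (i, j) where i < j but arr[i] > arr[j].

Finding inversions in [10, 5, 3, 9]:

(0, 1): arr[0]=10 > arr[1]=5
(0, 2): arr[0]=10 > arr[2]=3
(0, 3): arr[0]=10 > arr[3]=9
(1, 2): arr[1]=5 > arr[2]=3

Total inversions: 4

The array has 4 inversion(s): (0,1), (0,2), (0,3), (1,2). Each pair (i,j) satisfies i < j and arr[i] > arr[j].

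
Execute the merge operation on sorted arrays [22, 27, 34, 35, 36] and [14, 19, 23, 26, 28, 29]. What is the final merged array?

Merging process:

Compare 22 vs 14: take 14 from right. Merged: [14]
Compare 22 vs 19: take 19 from right. Merged: [14, 19]
Compare 22 vs 23: take 22 from left. Merged: [14, 19, 22]
Compare 27 vs 23: take 23 from right. Merged: [14, 19, 22, 23]
Compare 27 vs 26: take 26 from right. Merged: [14, 19, 22, 23, 26]
Compare 27 vs 28: take 27 from left. Merged: [14, 19, 22, 23, 26, 27]
Compare 34 vs 28: take 28 from right. Merged: [14, 19, 22, 23, 26, 27, 28]
Compare 34 vs 29: take 29 from right. Merged: [14, 19, 22, 23, 26, 27, 28, 29]
Append remaining from left: [34, 35, 36]. Merged: [14, 19, 22, 23, 26, 27, 28, 29, 34, 35, 36]

Final merged array: [14, 19, 22, 23, 26, 27, 28, 29, 34, 35, 36]
Total comparisons: 8

The merged array is [14, 19, 22, 23, 26, 27, 28, 29, 34, 35, 36], requiring 8 comparisons. The merge step runs in O(n) time where n is the total number of elements.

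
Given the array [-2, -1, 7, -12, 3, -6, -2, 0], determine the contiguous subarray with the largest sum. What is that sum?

Using Kadane's algorithm on [-2, -1, 7, -12, 3, -6, -2, 0]:

Scanning through the array:
Position 1 (value -1): max_ending_here = -1, max_so_far = -1
Position 2 (value 7): max_ending_here = 7, max_so_far = 7
Position 3 (value -12): max_ending_here = -5, max_so_far = 7
Position 4 (value 3): max_ending_here = 3, max_so_far = 7
Position 5 (value -6): max_ending_here = -3, max_so_far = 7
Position 6 (value -2): max_ending_here = -2, max_so_far = 7
Position 7 (value 0): max_ending_here = 0, max_so_far = 7

Maximum subarray: [7]
Maximum sum: 7

The maximum subarray is [7] with sum 7. This subarray runs from index 2 to index 2.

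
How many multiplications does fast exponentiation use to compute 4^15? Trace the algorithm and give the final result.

Computing 4^15 by squaring (build up from 4^1; each line after the first costs one multiplication):

4^1 = 4
4^2 = (4^1)^2 = 4^2 = 16
4^3 = 4 * 4^2 = 4 * 16 = 64
4^6 = (4^3)^2 = 64^2 = 4096
4^7 = 4 * 4^6 = 4 * 4096 = 16384
4^14 = (4^7)^2 = 16384^2 = 268435456
4^15 = 4 * 4^14 = 4 * 268435456 = 1073741824

Result: 1073741824
Multiplications needed: 6 (6 lines after 4^1)

4^15 = 1073741824. Using exponentiation by squaring, this requires 6 multiplications. The key idea: if the exponent is even, square the half-power; if odd, multiply by the base once.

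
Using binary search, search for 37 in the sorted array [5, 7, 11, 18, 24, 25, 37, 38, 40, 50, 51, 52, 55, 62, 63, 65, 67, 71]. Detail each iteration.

Binary search for 37 in [5, 7, 11, 18, 24, 25, 37, 38, 40, 50, 51, 52, 55, 62, 63, 65, 67, 71]:

lo=0, hi=17, mid=8, arr[mid]=40 -> 40 > 37, search left half
lo=0, hi=7, mid=3, arr[mid]=18 -> 18 < 37, search right half
lo=4, hi=7, mid=5, arr[mid]=25 -> 25 < 37, search right half
lo=6, hi=7, mid=6, arr[mid]=37 -> Found target at index 6!

Binary search finds 37 at index 6 after 4 comparisons. The search repeatedly halves the search space by comparing with the middle element.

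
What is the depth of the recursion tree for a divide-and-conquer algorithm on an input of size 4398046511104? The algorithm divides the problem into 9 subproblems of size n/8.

For divide and conquer with division factor 8:

Problem sizes at each level:
Level 0: 4398046511104
Level 1: 549755813888
Level 2: 68719476736
Level 3: 8589934592
Level 4: 1073741824
Level 5: 134217728
Level 6: 16777216
Level 7: 2097152
Level 8: 262144
Level 9: 32768
Level 10: 4096
Level 11: 512
Level 12: 64
Level 13: 8
Level 14: 1

The root is level 0 and the size-1 base case is level 14 (the tree spans levels 0 through 14, i.e. 15 levels counting the root), so the depth is the number of divisions: log_8(4398046511104) = 14

The recursion tree depth is log_8(4398046511104) = 14. At each level, the problem size is divided by 8, so it takes 14 divisions to reduce to a base case of size 1. The algorithm makes 9 recursive calls at each level.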